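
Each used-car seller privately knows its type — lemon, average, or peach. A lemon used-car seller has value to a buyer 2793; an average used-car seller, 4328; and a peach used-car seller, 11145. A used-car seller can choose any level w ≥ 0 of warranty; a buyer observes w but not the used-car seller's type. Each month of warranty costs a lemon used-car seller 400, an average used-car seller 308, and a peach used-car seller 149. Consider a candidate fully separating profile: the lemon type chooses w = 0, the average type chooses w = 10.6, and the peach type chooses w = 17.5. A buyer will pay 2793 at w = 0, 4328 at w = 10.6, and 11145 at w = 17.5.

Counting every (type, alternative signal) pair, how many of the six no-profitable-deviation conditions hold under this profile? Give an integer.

3

Lemon (own payoff 2793): to w=10.6 gives 4328 − 400×10.6 = 88 → no gain ✓; to w=17.5 gives 11145 − 400×17.5 = 4145 → profitable ✗.
Average (own payoff 4328 − 308×10.6 = 1063.2): to w=0 gives 2793 → profitable ✗; to w=17.5 gives 11145 − 308×17.5 = 5755 → profitable ✗.
Peach (own payoff 11145 − 149×17.5 = 8537.5): to w=0 gives 2793 → no gain ✓; to w=10.6 gives 4328 − 149×10.6 = 2748.6 → no gain ✓.
3 of the 6 constraints hold; not an equilibrium.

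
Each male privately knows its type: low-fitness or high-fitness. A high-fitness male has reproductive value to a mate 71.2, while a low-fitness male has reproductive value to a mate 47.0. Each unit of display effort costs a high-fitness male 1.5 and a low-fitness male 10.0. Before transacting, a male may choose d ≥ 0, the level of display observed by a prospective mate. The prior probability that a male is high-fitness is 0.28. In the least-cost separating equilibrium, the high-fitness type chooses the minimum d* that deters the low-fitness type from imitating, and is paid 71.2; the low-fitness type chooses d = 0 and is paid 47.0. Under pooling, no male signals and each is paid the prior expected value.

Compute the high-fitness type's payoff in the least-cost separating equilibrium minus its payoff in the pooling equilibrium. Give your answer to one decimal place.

13.8

Least-cost separating signal: d* solves 47.0 = 71.2 − 10.0·d*, so d* = (71.2 − 47.0)/10.0 = 2.42.
High-fitness type's separating payoff: 71.2 − 1.5 × d* = 71.2 − 1.5 × (71.2 − 47.0)/10.0 = 71.2 − 36.3/10.0 = 67.57.
Pooling payoff: 0.28 × 71.2 + 0.72 × 47.0 = 53.776.
Difference: 67.57 − 53.776 = 13.794, i.e. 13.8 to one decimal place.
The high-fitness type prefers to separate.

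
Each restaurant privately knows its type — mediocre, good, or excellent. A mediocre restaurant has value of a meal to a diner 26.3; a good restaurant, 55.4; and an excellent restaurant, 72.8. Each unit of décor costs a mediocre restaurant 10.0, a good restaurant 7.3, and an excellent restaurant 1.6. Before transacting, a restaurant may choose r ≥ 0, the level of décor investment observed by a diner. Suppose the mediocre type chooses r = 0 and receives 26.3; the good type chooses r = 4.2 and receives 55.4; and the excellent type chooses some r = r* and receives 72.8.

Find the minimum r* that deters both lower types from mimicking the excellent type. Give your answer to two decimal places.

6.58

Mediocre type (on-path payoff 26.3) won't mimic when 26.3 ≥ 72.8 − 10.0·r*, i.e. r* ≥ 4.65.
Good type (on-path payoff 55.4 − 7.3×4.2 = 24.74) won't mimic when 24.74 ≥ 72.8 − 7.3·r*, i.e. r* ≥ 6.58.
Both must hold, so r* = max(4.65, 6.58) = 6.58. The good type's constraint binds.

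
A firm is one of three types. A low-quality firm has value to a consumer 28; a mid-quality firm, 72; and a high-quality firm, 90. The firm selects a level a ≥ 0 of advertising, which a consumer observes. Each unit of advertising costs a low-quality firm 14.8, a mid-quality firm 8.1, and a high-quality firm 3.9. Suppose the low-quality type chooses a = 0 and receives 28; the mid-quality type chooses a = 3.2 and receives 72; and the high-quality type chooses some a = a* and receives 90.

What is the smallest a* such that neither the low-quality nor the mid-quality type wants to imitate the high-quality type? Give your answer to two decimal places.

Mid-quality type (on-path payoff 72 − 8.1×3.2 = 46.08) won't mimic when 46.08 ≥ 90 − 8.1·a*, i.e. a* ≥ 5.42.
Low-quality type (on-path payoff 28) won't mimic when 28 ≥ 90 − 14.8·a*, i.e. a* ≥ 4.19.
Both must hold, so a* = max(4.19, 5.42) = 5.42. The mid-quality type's constraint binds.

5.42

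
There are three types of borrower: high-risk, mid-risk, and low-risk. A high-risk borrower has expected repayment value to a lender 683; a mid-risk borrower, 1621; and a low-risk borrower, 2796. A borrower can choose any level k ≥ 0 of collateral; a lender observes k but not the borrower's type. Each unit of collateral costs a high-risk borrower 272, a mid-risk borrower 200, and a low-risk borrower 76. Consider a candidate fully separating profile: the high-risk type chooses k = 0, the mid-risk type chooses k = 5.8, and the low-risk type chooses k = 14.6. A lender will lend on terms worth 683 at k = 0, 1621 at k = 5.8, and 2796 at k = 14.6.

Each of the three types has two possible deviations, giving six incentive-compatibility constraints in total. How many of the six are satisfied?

Mid-risk (own payoff 1621 − 200×5.8 = 461): to k=0 gives 683 → profitable ✗; to k=14.6 gives 2796 − 200×14.6 = -124 → no gain ✓.
High-risk (own payoff 683): to k=5.8 gives 1621 − 272×5.8 = 43.4 → no gain ✓; to k=14.6 gives 2796 − 272×14.6 = -1175.2 → no gain ✓.
Low-risk (own payoff 2796 − 76×14.6 = 1686.4): to k=0 gives 683 → no gain ✓; to k=5.8 gives 1621 − 76×5.8 = 1180.2 → no gain ✓.
5 of the 6 constraints hold; not an equilibrium.

5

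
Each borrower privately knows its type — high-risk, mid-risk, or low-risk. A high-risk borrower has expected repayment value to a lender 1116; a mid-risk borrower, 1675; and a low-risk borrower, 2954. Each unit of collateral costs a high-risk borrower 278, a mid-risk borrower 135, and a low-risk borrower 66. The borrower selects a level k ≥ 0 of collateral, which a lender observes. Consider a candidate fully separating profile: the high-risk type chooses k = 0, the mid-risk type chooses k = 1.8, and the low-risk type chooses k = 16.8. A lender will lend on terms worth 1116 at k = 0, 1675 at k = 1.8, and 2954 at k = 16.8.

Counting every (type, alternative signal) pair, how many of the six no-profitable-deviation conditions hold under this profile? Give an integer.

5

High-risk (own payoff 1116): to k=1.8 gives 1675 − 278×1.8 = 1174.6 → profitable ✗; to k=16.8 gives 2954 − 278×16.8 = -1716.4 → no gain ✓.
Mid-risk (own payoff 1675 − 135×1.8 = 1432): to k=0 gives 1116 → no gain ✓; to k=16.8 gives 2954 − 135×16.8 = 686 → no gain ✓.
Low-risk (own payoff 2954 − 66×16.8 = 1845.2): to k=0 gives 1116 → no gain ✓; to k=1.8 gives 1675 − 66×1.8 = 1556.2 → no gain ✓.
5 of the 6 constraints hold; not an equilibrium.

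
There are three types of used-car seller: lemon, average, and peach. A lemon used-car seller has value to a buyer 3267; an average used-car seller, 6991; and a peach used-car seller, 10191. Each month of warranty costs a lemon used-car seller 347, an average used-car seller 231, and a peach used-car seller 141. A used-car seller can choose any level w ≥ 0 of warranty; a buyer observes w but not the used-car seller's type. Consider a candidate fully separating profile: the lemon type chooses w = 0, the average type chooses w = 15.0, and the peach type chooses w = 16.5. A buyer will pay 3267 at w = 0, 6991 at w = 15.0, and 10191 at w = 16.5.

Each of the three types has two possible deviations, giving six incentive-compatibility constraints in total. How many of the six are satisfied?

4

Peach (own payoff 10191 − 141×16.5 = 7864.5): to w=0 gives 3267 → no gain ✓; to w=15.0 gives 6991 − 141×15.0 = 4876 → no gain ✓.
Lemon (own payoff 3267): to w=15.0 gives 6991 − 347×15.0 = 1786 → no gain ✓; to w=16.5 gives 10191 − 347×16.5 = 4465.5 → profitable ✗.
Average (own payoff 6991 − 231×15.0 = 3526): to w=0 gives 3267 → no gain ✓; to w=16.5 gives 10191 − 231×16.5 = 6379.5 → profitable ✗.
4 of the 6 constraints hold; not an equilibrium.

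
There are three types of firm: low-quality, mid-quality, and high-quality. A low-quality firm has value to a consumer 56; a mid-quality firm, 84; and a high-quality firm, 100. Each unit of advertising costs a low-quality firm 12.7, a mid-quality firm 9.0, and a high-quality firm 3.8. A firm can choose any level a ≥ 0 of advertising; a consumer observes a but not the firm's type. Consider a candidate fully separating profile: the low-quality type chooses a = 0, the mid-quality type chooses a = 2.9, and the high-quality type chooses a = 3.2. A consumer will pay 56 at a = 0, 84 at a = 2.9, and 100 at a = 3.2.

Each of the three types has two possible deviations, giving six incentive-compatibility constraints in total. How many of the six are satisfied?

High-quality (own payoff 100 − 3.8×3.2 = 87.84): to a=0 gives 56 → no gain ✓; to a=2.9 gives 84 − 3.8×2.9 = 72.98 → no gain ✓.
Mid-quality (own payoff 84 − 9.0×2.9 = 57.9): to a=0 gives 56 → no gain ✓; to a=3.2 gives 100 − 9.0×3.2 = 71.2 → profitable ✗.
Low-quality (own payoff 56): to a=2.9 gives 84 − 12.7×2.9 = 47.17 → no gain ✓; to a=3.2 gives 100 − 12.7×3.2 = 59.36 → profitable ✗.
4 of the 6 constraints hold; not an equilibrium.

4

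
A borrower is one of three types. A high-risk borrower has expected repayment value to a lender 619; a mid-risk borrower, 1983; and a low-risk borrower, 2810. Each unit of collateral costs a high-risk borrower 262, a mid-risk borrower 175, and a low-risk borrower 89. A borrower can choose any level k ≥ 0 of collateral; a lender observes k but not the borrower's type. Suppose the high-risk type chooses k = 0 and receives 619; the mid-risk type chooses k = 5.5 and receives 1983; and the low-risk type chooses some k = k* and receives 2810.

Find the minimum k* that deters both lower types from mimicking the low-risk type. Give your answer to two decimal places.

Mid-risk type (on-path payoff 1983 − 175×5.5 = 1020.5) won't mimic when 1020.5 ≥ 2810 − 175·k*, i.e. k* ≥ 10.23.
High-risk type (on-path payoff 619) won't mimic when 619 ≥ 2810 − 262·k*, i.e. k* ≥ 8.36.
Both must hold, so k* = max(8.36, 10.23) = 10.23. The mid-risk type's constraint binds.

10.23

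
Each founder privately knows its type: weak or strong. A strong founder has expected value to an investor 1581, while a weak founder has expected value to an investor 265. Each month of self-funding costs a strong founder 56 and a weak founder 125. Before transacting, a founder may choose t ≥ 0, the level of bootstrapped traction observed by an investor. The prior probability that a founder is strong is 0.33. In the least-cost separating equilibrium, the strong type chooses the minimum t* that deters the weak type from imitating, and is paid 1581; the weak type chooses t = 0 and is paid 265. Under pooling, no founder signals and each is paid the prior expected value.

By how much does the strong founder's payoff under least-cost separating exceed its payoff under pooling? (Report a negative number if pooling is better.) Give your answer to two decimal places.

Least-cost separating signal: t* solves 265 = 1581 − 125·t*, so t* = (1581 − 265)/125 = 10.528.
Strong type's separating payoff: 1581 − 56 × t* = 1581 − 56 × (1581 − 265)/125 = 1581 − 73696/125 = 991.432.
Pooling payoff: 0.33 × 1581 + 0.67 × 265 = 699.28.
Difference: 991.432 − 699.28 = 292.152, i.e. 292.15 to two decimal places.
The strong type prefers to separate.

292.15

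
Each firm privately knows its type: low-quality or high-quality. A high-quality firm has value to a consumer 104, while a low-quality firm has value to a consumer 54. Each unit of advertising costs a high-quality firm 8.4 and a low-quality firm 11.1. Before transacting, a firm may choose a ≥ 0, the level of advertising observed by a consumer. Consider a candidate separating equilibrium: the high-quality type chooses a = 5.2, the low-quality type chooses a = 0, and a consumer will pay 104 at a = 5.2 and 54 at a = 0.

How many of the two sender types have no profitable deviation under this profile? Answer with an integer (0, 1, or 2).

2

High-quality type: signal → 104 − 8.4 × 5.2 = 60.32; deviate to 0 → 54. IC holds (60.32 ≥ 54).
Low-quality type: stay at 0 → 54; mimic → 104 − 11.1 × 5.2 = 46.28. IC holds (54 ≥ 46.28).
2 of 2 constraints hold, so this is a separating equilibrium.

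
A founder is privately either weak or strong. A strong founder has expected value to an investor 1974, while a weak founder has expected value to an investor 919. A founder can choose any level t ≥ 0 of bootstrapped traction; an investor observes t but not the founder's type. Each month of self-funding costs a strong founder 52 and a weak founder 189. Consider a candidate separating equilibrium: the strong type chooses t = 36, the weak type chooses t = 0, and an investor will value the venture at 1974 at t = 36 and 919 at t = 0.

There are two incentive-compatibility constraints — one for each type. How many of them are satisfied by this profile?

Weak type: stay at 0 → 919; mimic → 1974 − 189 × 36 = -4830. IC holds (919 ≥ -4830).
Strong type: signal → 1974 − 52 × 36 = 102; deviate to 0 → 919. IC fails (102 < 919).
1 of 2 constraints hold, so this profile is not an equilibrium.

1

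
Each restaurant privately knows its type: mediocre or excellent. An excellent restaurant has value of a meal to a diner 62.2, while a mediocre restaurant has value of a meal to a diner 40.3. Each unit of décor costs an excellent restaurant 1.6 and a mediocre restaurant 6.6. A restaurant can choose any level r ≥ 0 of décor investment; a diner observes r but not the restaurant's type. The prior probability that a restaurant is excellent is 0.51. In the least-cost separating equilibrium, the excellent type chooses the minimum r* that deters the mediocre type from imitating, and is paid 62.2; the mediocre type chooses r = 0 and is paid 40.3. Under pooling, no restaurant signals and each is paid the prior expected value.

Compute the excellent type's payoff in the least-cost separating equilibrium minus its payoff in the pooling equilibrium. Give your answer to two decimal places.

5.42

Least-cost separating signal: r* solves 40.3 = 62.2 − 6.6·r*, so r* = (62.2 − 40.3)/6.6 ≈ 3.3182.
Excellent type's separating payoff: 62.2 − 1.6 × r* = 62.2 − 1.6 × (62.2 − 40.3)/6.6 = 62.2 − 35.04/6.6 ≈ 56.8909.
Pooling payoff: 0.51 × 62.2 + 0.49 × 40.3 = 51.469.
Difference: 56.8909 − 51.469 = 5.4219, i.e. 5.42 to two decimal places.
The excellent type prefers to separate.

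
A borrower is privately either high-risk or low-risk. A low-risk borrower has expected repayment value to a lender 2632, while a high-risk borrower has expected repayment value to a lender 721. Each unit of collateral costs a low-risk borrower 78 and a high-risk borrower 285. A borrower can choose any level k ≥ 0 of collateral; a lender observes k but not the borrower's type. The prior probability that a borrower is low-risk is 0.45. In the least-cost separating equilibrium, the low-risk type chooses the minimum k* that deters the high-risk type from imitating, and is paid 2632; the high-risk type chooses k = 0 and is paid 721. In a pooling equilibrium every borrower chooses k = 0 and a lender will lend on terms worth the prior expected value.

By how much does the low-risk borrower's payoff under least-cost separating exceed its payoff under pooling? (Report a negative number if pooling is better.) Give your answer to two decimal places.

Least-cost separating signal: k* solves 721 = 2632 − 285·k*, so k* = (2632 − 721)/285 ≈ 6.7053.
Low-risk type's separating payoff: 2632 − 78 × k* = 2632 − 78 × (2632 − 721)/285 = 2632 − 149058/285 ≈ 2108.9895.
Pooling payoff: 0.45 × 2632 + 0.55 × 721 = 1580.95.
Difference: 2108.9895 − 1580.95 = 528.0395, i.e. 528.04 to two decimal places.
The low-risk type prefers to separate.

528.04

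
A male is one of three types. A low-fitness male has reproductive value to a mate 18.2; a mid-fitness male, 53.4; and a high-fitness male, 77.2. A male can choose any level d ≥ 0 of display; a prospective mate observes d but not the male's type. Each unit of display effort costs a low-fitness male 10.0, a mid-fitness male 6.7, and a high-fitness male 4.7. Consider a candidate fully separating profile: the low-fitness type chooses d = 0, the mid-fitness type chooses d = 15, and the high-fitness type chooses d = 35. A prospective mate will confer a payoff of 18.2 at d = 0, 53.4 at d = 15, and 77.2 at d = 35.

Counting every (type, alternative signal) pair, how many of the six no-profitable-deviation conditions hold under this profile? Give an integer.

3

Mid-fitness (own payoff 53.4 − 6.7×15 = -47.1): to d=0 gives 18.2 → profitable ✗; to d=35 gives 77.2 − 6.7×35 = -157.3 → no gain ✓.
Low-fitness (own payoff 18.2): to d=15 gives 53.4 − 10.0×15 = -96.6 → no gain ✓; to d=35 gives 77.2 − 10.0×35 = -272.8 → no gain ✓.
High-fitness (own payoff 77.2 − 4.7×35 = -87.3): to d=0 gives 18.2 → profitable ✗; to d=15 gives 53.4 − 4.7×15 = -17.1 → profitable ✗.
3 of the 6 constraints hold; not an equilibrium.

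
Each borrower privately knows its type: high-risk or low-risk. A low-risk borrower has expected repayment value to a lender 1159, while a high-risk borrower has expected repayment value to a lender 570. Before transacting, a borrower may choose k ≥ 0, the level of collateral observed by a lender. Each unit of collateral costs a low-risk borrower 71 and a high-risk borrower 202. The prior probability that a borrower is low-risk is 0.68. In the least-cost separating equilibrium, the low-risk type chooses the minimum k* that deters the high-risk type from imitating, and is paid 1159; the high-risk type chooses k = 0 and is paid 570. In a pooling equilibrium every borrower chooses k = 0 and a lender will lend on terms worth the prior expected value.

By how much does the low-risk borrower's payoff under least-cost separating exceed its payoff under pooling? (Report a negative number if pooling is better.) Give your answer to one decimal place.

-18.5

Least-cost separating signal: k* solves 570 = 1159 − 202·k*, so k* = (1159 − 570)/202 ≈ 2.9158.
Low-risk type's separating payoff: 1159 − 71 × k* = 1159 − 71 × (1159 − 570)/202 = 1159 − 41819/202 ≈ 951.975.
Pooling payoff: 0.68 × 1159 + 0.32 × 570 = 970.52.
Difference: 951.975 − 970.52 = -18.545, i.e. -18.5 to one decimal place.
The low-risk type would prefer the pooling outcome.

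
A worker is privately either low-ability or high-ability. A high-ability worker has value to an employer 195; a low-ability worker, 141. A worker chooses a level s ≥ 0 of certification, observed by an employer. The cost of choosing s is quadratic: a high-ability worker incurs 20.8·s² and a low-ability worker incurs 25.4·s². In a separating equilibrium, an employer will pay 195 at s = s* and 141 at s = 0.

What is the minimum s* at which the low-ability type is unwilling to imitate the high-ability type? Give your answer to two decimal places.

1.46

The low-ability type at s = 0 receives 141; imitating at s* yields 195 − 25.4·s*².
Indifference: 141 = 195 − 25.4·s*², so s*² = (195 − 141) / 25.4 ≈ 2.1260.
s* = √2.1260 ≈ 1.46.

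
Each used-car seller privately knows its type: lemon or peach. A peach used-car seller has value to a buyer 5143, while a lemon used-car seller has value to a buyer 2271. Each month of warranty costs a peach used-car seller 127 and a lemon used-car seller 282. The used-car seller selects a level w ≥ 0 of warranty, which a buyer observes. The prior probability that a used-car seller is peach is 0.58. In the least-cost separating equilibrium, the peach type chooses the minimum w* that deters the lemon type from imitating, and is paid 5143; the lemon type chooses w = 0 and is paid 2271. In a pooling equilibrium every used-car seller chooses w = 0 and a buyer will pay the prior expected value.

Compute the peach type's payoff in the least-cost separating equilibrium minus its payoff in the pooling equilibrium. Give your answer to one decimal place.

Least-cost separating signal: w* solves 2271 = 5143 − 282·w*, so w* = (5143 − 2271)/282 ≈ 10.1844.
Peach type's separating payoff: 5143 − 127 × w* = 5143 − 127 × (5143 − 2271)/282 = 5143 − 364744/282 ≈ 3849.582.
Pooling payoff: 0.58 × 5143 + 0.42 × 2271 = 3936.76.
Difference: 3849.582 − 3936.76 = -87.178, i.e. -87.2 to one decimal place.
The peach type would prefer the pooling outcome.

-87.2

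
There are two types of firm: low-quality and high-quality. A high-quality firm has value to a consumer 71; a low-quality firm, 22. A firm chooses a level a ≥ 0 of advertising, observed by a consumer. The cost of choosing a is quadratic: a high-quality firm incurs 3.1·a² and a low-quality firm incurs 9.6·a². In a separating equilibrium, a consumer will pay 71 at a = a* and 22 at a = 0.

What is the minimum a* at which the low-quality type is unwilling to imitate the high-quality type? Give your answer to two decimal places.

The low-quality type at a = 0 receives 22; imitating at a* yields 71 − 9.6·a*².
Indifference: 22 = 71 − 9.6·a*², so a*² = (71 − 22) / 9.6 ≈ 5.1042.
a* = √5.1042 ≈ 2.26.

2.26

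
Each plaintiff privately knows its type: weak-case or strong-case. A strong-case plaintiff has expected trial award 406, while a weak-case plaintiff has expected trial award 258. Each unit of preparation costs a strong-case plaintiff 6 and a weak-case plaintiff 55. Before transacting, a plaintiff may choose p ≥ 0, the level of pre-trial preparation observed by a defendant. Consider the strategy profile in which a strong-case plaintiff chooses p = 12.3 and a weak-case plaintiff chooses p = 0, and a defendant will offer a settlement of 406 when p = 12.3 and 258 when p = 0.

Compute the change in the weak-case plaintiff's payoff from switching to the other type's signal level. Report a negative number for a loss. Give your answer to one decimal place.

-528.5

Playing p = 0 the weak-case plaintiff receives 258.
Deviating to p = 12.3 brings payment 406 at cost 55 × 12.3 = 676.5, netting -270.5.
Gain from deviating: -270.5 − 258 = -528.5.
The gain is negative, so the weak-case type's incentive-compatibility constraint is satisfied.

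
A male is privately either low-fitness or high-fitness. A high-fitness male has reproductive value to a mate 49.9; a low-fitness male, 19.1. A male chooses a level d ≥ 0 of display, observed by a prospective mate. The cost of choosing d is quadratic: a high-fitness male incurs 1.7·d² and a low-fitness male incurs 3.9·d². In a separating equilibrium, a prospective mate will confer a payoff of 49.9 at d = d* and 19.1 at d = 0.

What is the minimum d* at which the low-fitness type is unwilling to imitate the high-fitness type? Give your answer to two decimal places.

2.81

The low-fitness type at d = 0 receives 19.1; imitating at d* yields 49.9 − 3.9·d*².
Indifference: 19.1 = 49.9 − 3.9·d*², so d*² = (49.9 − 19.1) / 3.9 ≈ 7.8974.
d* = √7.8974 ≈ 2.81.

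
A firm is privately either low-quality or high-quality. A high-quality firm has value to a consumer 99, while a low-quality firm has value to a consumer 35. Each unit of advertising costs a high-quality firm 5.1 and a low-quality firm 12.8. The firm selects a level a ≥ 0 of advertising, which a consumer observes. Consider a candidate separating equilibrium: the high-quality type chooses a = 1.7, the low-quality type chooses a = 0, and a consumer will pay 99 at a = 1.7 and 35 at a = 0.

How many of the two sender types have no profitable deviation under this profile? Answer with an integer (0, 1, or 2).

1

High-quality type: signal → 99 − 5.1 × 1.7 = 90.33; deviate to 0 → 35. IC holds (90.33 ≥ 35).
Low-quality type: stay at 0 → 35; mimic → 99 − 12.8 × 1.7 = 77.24. IC fails (35 < 77.24).
1 of 2 constraints hold, so this profile is not an equilibrium.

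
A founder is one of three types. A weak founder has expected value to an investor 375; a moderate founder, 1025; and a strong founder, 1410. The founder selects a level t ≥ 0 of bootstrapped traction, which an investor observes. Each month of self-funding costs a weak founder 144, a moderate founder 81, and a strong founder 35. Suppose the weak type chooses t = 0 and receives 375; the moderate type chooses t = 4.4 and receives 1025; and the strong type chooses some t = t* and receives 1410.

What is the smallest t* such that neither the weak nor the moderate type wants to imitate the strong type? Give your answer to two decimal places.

Weak type (on-path payoff 375) won't mimic when 375 ≥ 1410 − 144·t*, i.e. t* ≥ 7.19.
Moderate type (on-path payoff 1025 − 81×4.4 = 668.6) won't mimic when 668.6 ≥ 1410 − 81·t*, i.e. t* ≥ 9.15.
Both must hold, so t* = max(7.19, 9.15) = 9.15. The moderate type's constraint binds.

9.15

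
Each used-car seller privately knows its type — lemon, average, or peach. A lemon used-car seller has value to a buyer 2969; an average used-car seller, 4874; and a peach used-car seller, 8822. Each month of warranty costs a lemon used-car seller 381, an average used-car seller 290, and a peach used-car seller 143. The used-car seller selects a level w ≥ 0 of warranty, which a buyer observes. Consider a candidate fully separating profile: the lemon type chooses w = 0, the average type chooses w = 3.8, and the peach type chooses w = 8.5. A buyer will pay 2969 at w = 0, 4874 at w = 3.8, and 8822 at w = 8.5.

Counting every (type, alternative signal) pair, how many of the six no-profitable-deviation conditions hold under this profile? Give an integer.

3

Peach (own payoff 8822 − 143×8.5 = 7606.5): to w=0 gives 2969 → no gain ✓; to w=3.8 gives 4874 − 143×3.8 = 4330.6 → no gain ✓.
Lemon (own payoff 2969): to w=3.8 gives 4874 − 381×3.8 = 3426.2 → profitable ✗; to w=8.5 gives 8822 − 381×8.5 = 5583.5 → profitable ✗.
Average (own payoff 4874 − 290×3.8 = 3772): to w=0 gives 2969 → no gain ✓; to w=8.5 gives 8822 − 290×8.5 = 6357 → profitable ✗.
3 of the 6 constraints hold; not an equilibrium.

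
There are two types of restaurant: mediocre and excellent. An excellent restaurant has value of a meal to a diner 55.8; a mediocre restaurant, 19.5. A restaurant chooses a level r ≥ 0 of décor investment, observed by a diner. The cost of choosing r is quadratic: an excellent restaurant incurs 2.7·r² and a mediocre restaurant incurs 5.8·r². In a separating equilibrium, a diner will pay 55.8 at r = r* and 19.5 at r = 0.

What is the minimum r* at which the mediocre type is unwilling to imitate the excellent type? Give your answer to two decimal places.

2.50

The mediocre type at r = 0 receives 19.5; imitating at r* yields 55.8 − 5.8·r*².
Indifference: 19.5 = 55.8 − 5.8·r*², so r*² = (55.8 − 19.5) / 5.8 ≈ 6.2586.
r* = √6.2586 ≈ 2.50.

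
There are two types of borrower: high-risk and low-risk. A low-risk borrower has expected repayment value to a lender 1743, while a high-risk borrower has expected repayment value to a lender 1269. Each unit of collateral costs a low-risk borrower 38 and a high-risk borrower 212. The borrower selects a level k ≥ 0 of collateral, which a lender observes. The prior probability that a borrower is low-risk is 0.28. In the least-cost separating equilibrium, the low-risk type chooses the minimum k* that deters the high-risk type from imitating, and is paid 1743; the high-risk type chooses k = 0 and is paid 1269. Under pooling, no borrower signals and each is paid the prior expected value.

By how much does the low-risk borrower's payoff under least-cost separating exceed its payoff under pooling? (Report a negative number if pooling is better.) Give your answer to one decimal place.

Least-cost separating signal: k* solves 1269 = 1743 − 212·k*, so k* = (1743 − 1269)/212 ≈ 2.2358.
Low-risk type's separating payoff: 1743 − 38 × k* = 1743 − 38 × (1743 − 1269)/212 = 1743 − 18012/212 ≈ 1658.038.
Pooling payoff: 0.28 × 1743 + 0.72 × 1269 = 1401.72.
Difference: 1658.038 − 1401.72 = 256.318, i.e. 256.3 to one decimal place.
The low-risk type prefers to separate.

256.3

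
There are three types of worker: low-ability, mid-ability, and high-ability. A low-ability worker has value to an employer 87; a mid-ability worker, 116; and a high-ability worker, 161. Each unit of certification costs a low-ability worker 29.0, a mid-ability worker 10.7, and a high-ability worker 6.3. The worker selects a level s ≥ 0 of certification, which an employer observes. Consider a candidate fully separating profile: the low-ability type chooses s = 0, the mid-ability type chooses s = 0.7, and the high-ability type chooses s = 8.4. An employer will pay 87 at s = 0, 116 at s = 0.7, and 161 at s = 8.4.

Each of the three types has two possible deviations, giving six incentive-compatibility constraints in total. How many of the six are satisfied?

Low-ability (own payoff 87): to s=0.7 gives 116 − 29.0×0.7 = 95.7 → profitable ✗; to s=8.4 gives 161 − 29.0×8.4 = -82.6 → no gain ✓.
Mid-ability (own payoff 116 − 10.7×0.7 = 108.51): to s=0 gives 87 → no gain ✓; to s=8.4 gives 161 − 10.7×8.4 = 71.12 → no gain ✓.
High-ability (own payoff 161 − 6.3×8.4 = 108.08): to s=0 gives 87 → no gain ✓; to s=0.7 gives 116 − 6.3×0.7 = 111.59 → profitable ✗.
4 of the 6 constraints hold; not an equilibrium.

4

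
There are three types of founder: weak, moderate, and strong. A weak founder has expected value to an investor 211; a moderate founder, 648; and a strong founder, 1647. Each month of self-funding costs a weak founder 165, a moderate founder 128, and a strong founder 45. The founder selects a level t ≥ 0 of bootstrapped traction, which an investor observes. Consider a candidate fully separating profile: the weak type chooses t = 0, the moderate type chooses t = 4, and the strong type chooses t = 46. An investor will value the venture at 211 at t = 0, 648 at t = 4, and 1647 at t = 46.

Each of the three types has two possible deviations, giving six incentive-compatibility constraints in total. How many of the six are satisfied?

3

Weak (own payoff 211): to t=4 gives 648 − 165×4 = -12 → no gain ✓; to t=46 gives 1647 − 165×46 = -5943 → no gain ✓.
Moderate (own payoff 648 − 128×4 = 136): to t=0 gives 211 → profitable ✗; to t=46 gives 1647 − 128×46 = -4241 → no gain ✓.
Strong (own payoff 1647 − 45×46 = -423): to t=0 gives 211 → profitable ✗; to t=4 gives 648 − 45×4 = 468 → profitable ✗.
3 of the 6 constraints hold; not an equilibrium.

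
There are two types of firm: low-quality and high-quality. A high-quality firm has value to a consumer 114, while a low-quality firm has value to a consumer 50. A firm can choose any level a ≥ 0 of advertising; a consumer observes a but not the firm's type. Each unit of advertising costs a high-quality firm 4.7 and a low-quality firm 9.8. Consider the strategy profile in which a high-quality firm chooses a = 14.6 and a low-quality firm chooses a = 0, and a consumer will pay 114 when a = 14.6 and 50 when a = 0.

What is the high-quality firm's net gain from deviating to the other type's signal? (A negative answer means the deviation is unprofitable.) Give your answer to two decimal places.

Playing a = 14.6 the high-quality firm receives 114 − 4.7 × 14.6 = 45.38.
Deviating to a = 0 yields 50 instead.
Gain from deviating: 50 − 45.38 = 4.62.
The gain is positive, so the high-quality type's incentive-compatibility constraint is violated — this profile is not a separating equilibrium.

4.62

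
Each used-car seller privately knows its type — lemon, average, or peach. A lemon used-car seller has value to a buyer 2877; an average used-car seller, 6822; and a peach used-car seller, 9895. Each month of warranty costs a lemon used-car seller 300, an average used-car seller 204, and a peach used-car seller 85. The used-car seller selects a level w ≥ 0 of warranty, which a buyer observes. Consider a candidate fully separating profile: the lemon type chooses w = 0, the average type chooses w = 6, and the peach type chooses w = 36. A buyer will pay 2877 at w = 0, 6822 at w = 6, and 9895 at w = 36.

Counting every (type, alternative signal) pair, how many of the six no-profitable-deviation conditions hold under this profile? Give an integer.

5

Average (own payoff 6822 − 204×6 = 5598): to w=0 gives 2877 → no gain ✓; to w=36 gives 9895 − 204×36 = 2551 → no gain ✓.
Lemon (own payoff 2877): to w=6 gives 6822 − 300×6 = 5022 → profitable ✗; to w=36 gives 9895 − 300×36 = -905 → no gain ✓.
Peach (own payoff 9895 − 85×36 = 6835): to w=0 gives 2877 → no gain ✓; to w=6 gives 6822 − 85×6 = 6312 → no gain ✓.
5 of the 6 constraints hold; not an equilibrium.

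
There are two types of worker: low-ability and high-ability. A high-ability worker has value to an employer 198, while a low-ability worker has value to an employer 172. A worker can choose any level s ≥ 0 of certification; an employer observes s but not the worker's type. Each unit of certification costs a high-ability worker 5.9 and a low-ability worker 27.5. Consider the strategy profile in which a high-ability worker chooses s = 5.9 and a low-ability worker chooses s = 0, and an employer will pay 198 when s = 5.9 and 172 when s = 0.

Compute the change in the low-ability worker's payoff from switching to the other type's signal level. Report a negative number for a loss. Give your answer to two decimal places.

Playing s = 0 the low-ability worker receives 172.
Deviating to s = 5.9 brings payment 198 at cost 27.5 × 5.9 = 162.25, netting 35.75.
Gain from deviating: 35.75 − 172 = -136.25.
The gain is negative, so the low-ability type's incentive-compatibility constraint is satisfied.

-136.25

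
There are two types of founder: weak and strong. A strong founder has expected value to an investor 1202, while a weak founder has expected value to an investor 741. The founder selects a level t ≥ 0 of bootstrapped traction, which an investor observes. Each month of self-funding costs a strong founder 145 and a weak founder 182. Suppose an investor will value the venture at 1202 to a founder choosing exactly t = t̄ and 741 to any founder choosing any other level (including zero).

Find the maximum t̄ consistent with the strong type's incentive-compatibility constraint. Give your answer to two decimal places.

Choosing t̄ yields the strong type 1202 − 145·t̄; choosing zero yields 741.
The strong type is indifferent at 1202 − 145·t̄ = 741, i.e. t̄ = (1202 − 741) / 145 ≈ 3.18.
For any t̄ above 3.18 the strong type would rather pool at zero, so separation collapses.

3.18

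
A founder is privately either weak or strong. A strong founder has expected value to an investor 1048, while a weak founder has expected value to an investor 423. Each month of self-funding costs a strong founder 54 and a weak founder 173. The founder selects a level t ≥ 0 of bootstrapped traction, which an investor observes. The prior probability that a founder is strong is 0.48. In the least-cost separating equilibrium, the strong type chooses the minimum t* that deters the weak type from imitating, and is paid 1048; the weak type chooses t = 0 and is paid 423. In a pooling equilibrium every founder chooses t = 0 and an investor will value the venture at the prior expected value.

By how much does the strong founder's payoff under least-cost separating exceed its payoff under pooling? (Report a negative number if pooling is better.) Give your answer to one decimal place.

Least-cost separating signal: t* solves 423 = 1048 − 173·t*, so t* = (1048 − 423)/173 ≈ 3.6127.
Strong type's separating payoff: 1048 − 54 × t* = 1048 − 54 × (1048 − 423)/173 = 1048 − 33750/173 ≈ 852.913.
Pooling payoff: 0.48 × 1048 + 0.52 × 423 = 723.
Difference: 852.913 − 723 = 129.913, i.e. 129.9 to one decimal place.
The strong type prefers to separate.

129.9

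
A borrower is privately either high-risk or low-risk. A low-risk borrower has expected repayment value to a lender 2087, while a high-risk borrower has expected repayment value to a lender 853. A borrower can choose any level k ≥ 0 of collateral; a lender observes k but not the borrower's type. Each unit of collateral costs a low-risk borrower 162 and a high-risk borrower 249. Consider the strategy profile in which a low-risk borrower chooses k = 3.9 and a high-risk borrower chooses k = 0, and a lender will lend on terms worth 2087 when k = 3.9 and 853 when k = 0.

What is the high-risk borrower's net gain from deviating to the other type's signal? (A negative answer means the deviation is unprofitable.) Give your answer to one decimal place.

262.9

Playing k = 0 the high-risk borrower receives 853.
Deviating to k = 3.9 brings payment 2087 at cost 249 × 3.9 = 971.1, netting 1115.9.
Gain from deviating: 1115.9 − 853 = 262.9.
The gain is positive, so the high-risk type's incentive-compatibility constraint is violated — this profile is not a separating equilibrium.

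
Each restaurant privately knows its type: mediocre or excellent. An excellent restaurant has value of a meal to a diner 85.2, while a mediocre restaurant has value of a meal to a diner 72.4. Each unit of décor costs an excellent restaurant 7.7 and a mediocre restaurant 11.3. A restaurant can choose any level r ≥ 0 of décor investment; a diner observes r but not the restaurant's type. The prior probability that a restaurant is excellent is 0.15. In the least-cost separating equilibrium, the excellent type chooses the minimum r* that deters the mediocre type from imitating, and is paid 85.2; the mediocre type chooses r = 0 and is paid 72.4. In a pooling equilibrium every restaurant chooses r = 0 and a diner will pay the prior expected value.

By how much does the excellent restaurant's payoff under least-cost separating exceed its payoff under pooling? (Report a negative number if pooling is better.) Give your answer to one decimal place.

Least-cost separating signal: r* solves 72.4 = 85.2 − 11.3·r*, so r* = (85.2 − 72.4)/11.3 ≈ 1.1327.
Excellent type's separating payoff: 85.2 − 7.7 × r* = 85.2 − 7.7 × (85.2 − 72.4)/11.3 = 85.2 − 98.56/11.3 ≈ 76.478.
Pooling payoff: 0.15 × 85.2 + 0.85 × 72.4 = 74.32.
Difference: 76.478 − 74.32 = 2.158, i.e. 2.2 to one decimal place.
The excellent type prefers to separate.

2.2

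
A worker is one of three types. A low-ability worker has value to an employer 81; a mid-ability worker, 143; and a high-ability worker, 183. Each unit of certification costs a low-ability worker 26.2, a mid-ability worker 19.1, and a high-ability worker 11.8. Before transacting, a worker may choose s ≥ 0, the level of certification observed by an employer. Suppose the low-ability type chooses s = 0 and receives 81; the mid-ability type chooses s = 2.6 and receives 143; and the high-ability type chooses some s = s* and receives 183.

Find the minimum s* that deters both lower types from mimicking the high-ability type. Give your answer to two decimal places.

4.69

Low-ability type (on-path payoff 81) won't mimic when 81 ≥ 183 − 26.2·s*, i.e. s* ≥ 3.89.
Mid-ability type (on-path payoff 143 − 19.1×2.6 = 93.34) won't mimic when 93.34 ≥ 183 − 19.1·s*, i.e. s* ≥ 4.69.
Both must hold, so s* = max(3.89, 4.69) = 4.69. The mid-ability type's constraint binds.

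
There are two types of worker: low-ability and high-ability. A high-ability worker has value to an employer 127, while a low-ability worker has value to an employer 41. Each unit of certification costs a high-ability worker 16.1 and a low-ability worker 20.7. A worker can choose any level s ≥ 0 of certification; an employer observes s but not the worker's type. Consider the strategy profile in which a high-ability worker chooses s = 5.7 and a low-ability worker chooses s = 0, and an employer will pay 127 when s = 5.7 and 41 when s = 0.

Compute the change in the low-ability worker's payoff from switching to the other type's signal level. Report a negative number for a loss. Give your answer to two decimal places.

-31.99

Playing s = 0 the low-ability worker receives 41.
Deviating to s = 5.7 brings payment 127 at cost 20.7 × 5.7 = 117.99, netting 9.01.
Gain from deviating: 9.01 − 41 = -31.99.
The gain is negative, so the low-ability type's incentive-compatibility constraint is satisfied.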